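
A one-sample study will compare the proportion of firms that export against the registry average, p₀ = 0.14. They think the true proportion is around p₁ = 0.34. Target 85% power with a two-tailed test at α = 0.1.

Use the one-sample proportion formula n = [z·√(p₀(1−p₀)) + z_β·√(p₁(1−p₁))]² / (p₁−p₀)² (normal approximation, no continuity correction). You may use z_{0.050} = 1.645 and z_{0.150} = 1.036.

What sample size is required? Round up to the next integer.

n = 29

n = [z_{α/2}·√(p₀q₀) + z_β·√(p₁q₁)]² / (p₁ − p₀)²
  = [1.645·√(0.14·0.86) + 1.036·√(0.34·0.66)]² / (0.20)²
  = [1.645·0.3470 + 1.036·0.4737]² / 0.0400
  = [1.0616]² / 0.0400
  = 28.17
Round up → n = 29.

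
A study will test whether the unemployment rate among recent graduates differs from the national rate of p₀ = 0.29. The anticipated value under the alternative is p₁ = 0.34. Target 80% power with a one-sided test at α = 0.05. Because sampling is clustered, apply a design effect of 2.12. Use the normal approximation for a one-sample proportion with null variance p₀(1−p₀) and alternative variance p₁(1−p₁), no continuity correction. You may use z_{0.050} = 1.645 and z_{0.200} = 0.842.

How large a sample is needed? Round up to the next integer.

n = [z_α·√(p₀q₀) + z_β·√(p₁q₁)]² / (p₁ − p₀)²
  = [1.645·√(0.29·0.71) + 0.842·√(0.34·0.66)]² / (0.05)²
  = [1.645·0.4538 + 0.842·0.4737]² / 0.0025
  = [1.1453]² / 0.0025
  = 524.69
Design effect: 2.12 × 524.69 = 1112.33.
Round up → n = 1113.

n = 1113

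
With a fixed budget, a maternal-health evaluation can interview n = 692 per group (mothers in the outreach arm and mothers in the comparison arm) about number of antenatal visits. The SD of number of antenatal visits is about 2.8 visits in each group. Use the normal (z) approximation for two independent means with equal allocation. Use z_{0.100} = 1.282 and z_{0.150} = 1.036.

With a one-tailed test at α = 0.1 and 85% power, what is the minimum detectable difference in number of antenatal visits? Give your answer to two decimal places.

δ = (z_α + z_β) · √((σ₁²+σ₂²)/n)
  = (1.282 + 1.036) · √(15.68/692)
  = 2.318 · √0.02266
  = 2.318 · 0.1505
  = 0.3489

Minimum detectable difference ≈ 0.35 visits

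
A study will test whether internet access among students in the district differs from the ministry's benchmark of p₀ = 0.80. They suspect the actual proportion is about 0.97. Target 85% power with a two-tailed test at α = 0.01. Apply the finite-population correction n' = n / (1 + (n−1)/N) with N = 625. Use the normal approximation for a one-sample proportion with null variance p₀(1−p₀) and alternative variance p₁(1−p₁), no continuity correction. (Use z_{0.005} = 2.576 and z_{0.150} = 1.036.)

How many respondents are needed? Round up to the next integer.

n = 47

n = [z_{α/2}·√(p₀q₀) + z_β·√(p₁q₁)]² / (p₁ − p₀)²
  = [2.576·√(0.80·0.20) + 1.036·√(0.97·0.03)]² / (0.17)²
  = [2.576·0.4000 + 1.036·0.1706]² / 0.0289
  = [1.2071]² / 0.0289
  = 50.42
Finite-population correction (N = 625): 50.42 / (1 + (50.42 − 1)/625) = 46.73.
Round up → n = 47.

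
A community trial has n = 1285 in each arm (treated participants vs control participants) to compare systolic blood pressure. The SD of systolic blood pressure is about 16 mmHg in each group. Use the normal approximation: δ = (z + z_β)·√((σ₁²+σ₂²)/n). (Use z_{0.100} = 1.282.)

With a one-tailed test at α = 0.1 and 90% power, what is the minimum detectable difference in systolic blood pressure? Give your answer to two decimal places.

Minimum detectable difference ≈ 1.62 mmHg

δ = (z_α + z_β) · √((σ₁²+σ₂²)/n)
  = (1.282 + 1.282) · √(512/1285)
  = 2.564 · √0.39844
  = 2.564 · 0.6312
  = 1.6185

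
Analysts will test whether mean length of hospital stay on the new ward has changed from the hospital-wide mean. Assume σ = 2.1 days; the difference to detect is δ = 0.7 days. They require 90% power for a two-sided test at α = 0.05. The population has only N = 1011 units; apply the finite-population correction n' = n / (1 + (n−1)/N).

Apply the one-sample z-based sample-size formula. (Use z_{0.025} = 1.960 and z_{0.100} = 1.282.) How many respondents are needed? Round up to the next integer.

n = (z_{α/2} + z_β)² · σ² / δ²
  = (1.960 + 1.282)² · 2.1² / 0.7²
  = 10.5106 · 4.41 / 0.49
  = 94.60
Finite-population correction (N = 1011): 94.60 / (1 + (94.60 − 1)/1011) = 86.58.
Round up → n = 87.

n = 87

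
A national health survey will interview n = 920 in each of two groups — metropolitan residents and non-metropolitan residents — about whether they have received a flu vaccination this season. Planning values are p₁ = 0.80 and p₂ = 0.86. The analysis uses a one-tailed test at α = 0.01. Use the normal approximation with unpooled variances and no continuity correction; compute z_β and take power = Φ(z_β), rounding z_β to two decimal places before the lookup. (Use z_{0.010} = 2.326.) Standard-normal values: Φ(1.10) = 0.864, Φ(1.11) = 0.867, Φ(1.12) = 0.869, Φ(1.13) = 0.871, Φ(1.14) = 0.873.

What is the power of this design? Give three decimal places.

z_β = |p₁−p₂|·√(n/[p₁q₁+p₂q₂]) − z_α
    = 0.06 · √(920/0.2804) − 2.326
    = 0.06 · 57.2803 − 2.326
    = 3.4368 − 2.326 = 1.1108 → 1.11
Power = Φ(1.11) = 0.867.

Power ≈ 0.867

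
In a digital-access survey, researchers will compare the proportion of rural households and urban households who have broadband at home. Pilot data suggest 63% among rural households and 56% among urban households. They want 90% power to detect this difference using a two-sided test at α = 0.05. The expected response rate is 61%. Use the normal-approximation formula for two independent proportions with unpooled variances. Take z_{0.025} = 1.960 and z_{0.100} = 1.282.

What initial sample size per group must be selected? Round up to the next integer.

n = 1687 per group

n = (z_{α/2} + z_β)² · [p₁(1−p₁) + p₂(1−p₂)] / (p₁ − p₂)²
  = (1.960 + 1.282)² · (0.63·0.37 + 0.56·0.44) / (0.07)²
  = (3.242)² · (0.2331 + 0.2464) / 0.0049
  = 10.5106 · 0.4795 / 0.0049
  = 1028.53
Adjust for 61% response: 1028.53 / 0.61 = 1686.12.
Round up → n = 1687 per group.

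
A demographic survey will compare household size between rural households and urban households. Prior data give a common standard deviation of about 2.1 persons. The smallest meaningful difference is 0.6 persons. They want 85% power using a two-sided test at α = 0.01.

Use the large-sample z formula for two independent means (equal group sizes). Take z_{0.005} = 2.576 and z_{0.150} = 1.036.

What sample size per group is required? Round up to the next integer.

n = 320 per group

n = (z_{α/2} + z_β)² · (σ₁² + σ₂²) / δ²
  = (2.576 + 1.036)² · (2·2.1² = 8.82) / 0.6²
  = 13.0465 · 8.82 / 0.36
  = 319.64
Round up → n = 320 per group.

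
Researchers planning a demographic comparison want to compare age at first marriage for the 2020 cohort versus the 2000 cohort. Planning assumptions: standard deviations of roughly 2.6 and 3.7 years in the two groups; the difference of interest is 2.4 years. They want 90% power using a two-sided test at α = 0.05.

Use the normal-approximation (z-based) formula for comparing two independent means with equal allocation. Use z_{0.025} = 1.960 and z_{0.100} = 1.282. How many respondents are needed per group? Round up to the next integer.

n = 38 per group

n = (z_{α/2} + z_β)² · (σ₁² + σ₂²) / δ²
  = (1.960 + 1.282)² · (2.6² + 3.7² = 20.45) / 2.4²
  = 10.5106 · 20.45 / 5.76
  = 37.32
Round up → n = 38 per group.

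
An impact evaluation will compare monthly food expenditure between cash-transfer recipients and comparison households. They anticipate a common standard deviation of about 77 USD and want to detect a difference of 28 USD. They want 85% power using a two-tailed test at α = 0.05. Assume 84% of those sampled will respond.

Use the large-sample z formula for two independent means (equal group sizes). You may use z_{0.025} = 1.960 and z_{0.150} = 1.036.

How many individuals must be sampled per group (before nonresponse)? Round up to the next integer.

n = (z_{α/2} + z_β)² · (σ₁² + σ₂²) / δ²
  = (1.960 + 1.036)² · (2·77² = 11858) / 28²
  = 8.9760 · 11858 / 784
  = 135.76
Adjust for 84% response: 135.76 / 0.84 = 161.62.
Round up → n = 162 per group.

n = 162 per group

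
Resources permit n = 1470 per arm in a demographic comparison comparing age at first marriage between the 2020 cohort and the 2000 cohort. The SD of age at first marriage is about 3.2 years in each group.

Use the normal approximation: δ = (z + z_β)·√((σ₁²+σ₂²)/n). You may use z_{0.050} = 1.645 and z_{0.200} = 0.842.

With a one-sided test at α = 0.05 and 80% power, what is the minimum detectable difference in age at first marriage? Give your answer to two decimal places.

δ = (z_α + z_β) · √((σ₁²+σ₂²)/n)
  = (1.645 + 0.842) · √(20.48/1470)
  = 2.487 · √0.01393
  = 2.487 · 0.1180
  = 0.2936

Minimum detectable difference ≈ 0.29 years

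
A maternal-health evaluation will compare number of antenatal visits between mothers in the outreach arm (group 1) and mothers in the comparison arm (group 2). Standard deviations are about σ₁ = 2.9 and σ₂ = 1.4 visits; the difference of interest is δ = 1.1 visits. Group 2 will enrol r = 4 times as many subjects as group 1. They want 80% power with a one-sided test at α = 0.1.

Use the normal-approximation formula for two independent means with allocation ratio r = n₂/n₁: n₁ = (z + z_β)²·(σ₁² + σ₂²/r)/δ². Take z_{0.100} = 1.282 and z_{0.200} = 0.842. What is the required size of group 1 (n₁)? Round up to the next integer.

n₁ = (z_α + z_β)² · (σ₁² + σ₂²/r) / δ²
   = (1.282 + 0.842)² · (2.9² + 1.4²/4) / 1.1²
   = 4.5114 · (8.41 + 0.49) / 1.21
   = 4.5114 · 8.9 / 1.21
   = 33.18
Round up → n₁ = 34; n₂ = r·n₁ = 4 × 34 = 136.

n₁ = 34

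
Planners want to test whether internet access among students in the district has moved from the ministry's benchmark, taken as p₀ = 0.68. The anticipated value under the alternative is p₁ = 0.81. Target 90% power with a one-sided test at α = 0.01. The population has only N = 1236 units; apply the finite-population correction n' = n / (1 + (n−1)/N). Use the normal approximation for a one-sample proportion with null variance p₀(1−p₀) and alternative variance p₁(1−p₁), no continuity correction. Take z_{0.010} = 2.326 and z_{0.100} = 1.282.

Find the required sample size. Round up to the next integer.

n = 134

n = [z_α·√(p₀q₀) + z_β·√(p₁q₁)]² / (p₁ − p₀)²
  = [2.326·√(0.68·0.32) + 1.282·√(0.81·0.19)]² / (0.13)²
  = [2.326·0.4665 + 1.282·0.3923]² / 0.0169
  = [1.5880]² / 0.0169
  = 149.21
Finite-population correction (N = 1236): 149.21 / (1 + (149.21 − 1)/1236) = 133.23.
Round up → n = 134.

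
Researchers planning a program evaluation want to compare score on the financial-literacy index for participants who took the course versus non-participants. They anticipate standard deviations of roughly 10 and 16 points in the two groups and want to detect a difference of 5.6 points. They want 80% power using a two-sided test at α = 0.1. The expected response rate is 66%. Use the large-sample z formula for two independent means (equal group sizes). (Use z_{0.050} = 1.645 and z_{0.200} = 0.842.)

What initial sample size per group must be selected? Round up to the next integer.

n = (z_{α/2} + z_β)² · (σ₁² + σ₂²) / δ²
  = (1.645 + 0.842)² · (10² + 16² = 356) / 5.6²
  = 6.1852 · 356 / 31.36
  = 70.21
Adjust for 66% response: 70.21 / 0.66 = 106.39.
Round up → n = 107 per group.

n = 107 per group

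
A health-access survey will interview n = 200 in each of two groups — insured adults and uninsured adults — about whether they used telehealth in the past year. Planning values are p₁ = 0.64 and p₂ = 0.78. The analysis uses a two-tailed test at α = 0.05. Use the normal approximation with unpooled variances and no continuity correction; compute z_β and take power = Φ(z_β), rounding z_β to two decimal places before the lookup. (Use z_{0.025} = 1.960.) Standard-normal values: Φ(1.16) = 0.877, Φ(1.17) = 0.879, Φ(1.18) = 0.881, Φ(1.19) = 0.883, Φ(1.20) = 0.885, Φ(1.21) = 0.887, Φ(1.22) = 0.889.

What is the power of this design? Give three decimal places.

Power ≈ 0.877

z_β = |p₁−p₂|·√(n/[p₁q₁+p₂q₂]) − z_{α/2}
    = 0.14 · √(200/0.4020) − 1.960
    = 0.14 · 22.3050 − 1.960
    = 3.1227 − 1.960 = 1.1627 → 1.16
Power = Φ(1.16) = 0.877.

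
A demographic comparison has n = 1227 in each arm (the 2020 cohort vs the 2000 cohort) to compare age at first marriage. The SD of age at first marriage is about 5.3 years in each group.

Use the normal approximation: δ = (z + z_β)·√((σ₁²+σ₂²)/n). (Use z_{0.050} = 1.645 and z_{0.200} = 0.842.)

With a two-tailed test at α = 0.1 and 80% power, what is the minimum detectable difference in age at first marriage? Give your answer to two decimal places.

Minimum detectable difference ≈ 0.53 years

δ = (z_{α/2} + z_β) · √((σ₁²+σ₂²)/n)
  = (1.645 + 0.842) · √(56.18/1227)
  = 2.487 · √0.04579
  = 2.487 · 0.2140
  = 0.5322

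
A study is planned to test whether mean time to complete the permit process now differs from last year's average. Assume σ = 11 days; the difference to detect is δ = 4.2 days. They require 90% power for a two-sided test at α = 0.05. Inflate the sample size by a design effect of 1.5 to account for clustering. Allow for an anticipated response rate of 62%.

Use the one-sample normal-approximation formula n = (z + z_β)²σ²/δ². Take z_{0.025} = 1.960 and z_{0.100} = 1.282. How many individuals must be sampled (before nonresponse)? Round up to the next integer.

n = 175

n = (z_{α/2} + z_β)² · σ² / δ²
  = (1.960 + 1.282)² · 11² / 4.2²
  = 10.5106 · 121 / 17.64
  = 72.10
Design effect: 1.5 × 72.10 = 108.14.
Adjust for 62% response: 108.14 / 0.62 = 174.43.
Round up → n = 175.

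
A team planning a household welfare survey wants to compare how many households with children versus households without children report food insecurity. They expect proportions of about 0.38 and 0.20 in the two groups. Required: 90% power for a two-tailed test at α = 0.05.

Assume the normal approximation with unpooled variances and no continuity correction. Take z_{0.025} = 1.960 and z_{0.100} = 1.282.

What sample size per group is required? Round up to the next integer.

n = 129 per group

n = (z_{α/2} + z_β)² · [p₁(1−p₁) + p₂(1−p₂)] / (p₁ − p₂)²
  = (1.960 + 1.282)² · (0.38·0.62 + 0.20·0.80) / (0.18)²
  = (3.242)² · (0.2356 + 0.1600) / 0.0324
  = 10.5106 · 0.3956 / 0.0324
  = 128.33
Round up → n = 129 per group.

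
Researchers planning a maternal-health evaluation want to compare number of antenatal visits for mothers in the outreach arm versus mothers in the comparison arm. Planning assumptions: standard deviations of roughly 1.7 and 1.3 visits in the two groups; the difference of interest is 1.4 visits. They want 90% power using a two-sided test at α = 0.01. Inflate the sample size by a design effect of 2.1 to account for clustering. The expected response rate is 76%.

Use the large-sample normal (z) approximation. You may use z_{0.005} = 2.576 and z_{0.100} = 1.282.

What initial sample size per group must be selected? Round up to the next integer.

n = (z_{α/2} + z_β)² · (σ₁² + σ₂²) / δ²
  = (2.576 + 1.282)² · (1.7² + 1.3² = 4.58) / 1.4²
  = 14.8842 · 4.58 / 1.96
  = 34.78
Design effect: 2.1 × 34.78 = 73.04.
Adjust for 76% response: 73.04 / 0.76 = 96.10.
Round up → n = 97 per group.

n = 97 per group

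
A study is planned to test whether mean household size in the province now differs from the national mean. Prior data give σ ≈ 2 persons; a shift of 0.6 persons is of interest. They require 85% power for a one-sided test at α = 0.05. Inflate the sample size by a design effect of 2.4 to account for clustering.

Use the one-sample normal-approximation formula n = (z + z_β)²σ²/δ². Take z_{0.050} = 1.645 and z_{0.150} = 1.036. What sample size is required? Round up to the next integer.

n = 192

n = (z_α + z_β)² · σ² / δ²
  = (1.645 + 1.036)² · 2² / 0.6²
  = 7.1878 · 4 / 0.36
  = 79.86
Design effect: 2.4 × 79.86 = 191.67.
Round up → n = 192.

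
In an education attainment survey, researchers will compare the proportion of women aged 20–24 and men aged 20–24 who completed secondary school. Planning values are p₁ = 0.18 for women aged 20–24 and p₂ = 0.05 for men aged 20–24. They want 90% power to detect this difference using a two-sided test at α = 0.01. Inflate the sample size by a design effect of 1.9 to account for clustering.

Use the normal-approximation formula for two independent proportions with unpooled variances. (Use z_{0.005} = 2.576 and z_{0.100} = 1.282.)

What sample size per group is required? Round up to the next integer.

n = (z_{α/2} + z_β)² · [p₁(1−p₁) + p₂(1−p₂)] / (p₁ − p₂)²
  = (2.576 + 1.282)² · (0.18·0.82 + 0.05·0.95) / (0.13)²
  = (3.858)² · (0.1476 + 0.0475) / 0.0169
  = 14.8842 · 0.1951 / 0.0169
  = 171.83
Design effect: 1.9 × 171.83 = 326.47.
Round up → n = 327 per group.

n = 327 per group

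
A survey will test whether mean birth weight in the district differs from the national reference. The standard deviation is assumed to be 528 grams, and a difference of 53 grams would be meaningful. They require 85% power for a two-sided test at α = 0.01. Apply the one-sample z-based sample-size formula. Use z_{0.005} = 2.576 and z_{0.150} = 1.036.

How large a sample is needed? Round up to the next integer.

n = 1295

n = (z_{α/2} + z_β)² · σ² / δ²
  = (2.576 + 1.036)² · 528² / 53²
  = 13.0465 · 278784 / 2809
  = 1294.83
Round up → n = 1295.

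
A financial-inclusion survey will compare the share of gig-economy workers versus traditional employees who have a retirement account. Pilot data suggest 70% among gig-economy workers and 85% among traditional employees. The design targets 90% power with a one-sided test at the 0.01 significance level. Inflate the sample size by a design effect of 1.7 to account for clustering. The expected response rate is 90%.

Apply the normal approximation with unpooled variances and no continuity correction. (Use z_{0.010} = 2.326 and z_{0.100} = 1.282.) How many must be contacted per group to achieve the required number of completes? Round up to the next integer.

n = (z_α + z_β)² · [p₁(1−p₁) + p₂(1−p₂)] / (p₁ − p₂)²
  = (2.326 + 1.282)² · (0.70·0.30 + 0.85·0.15) / (-0.15)²
  = (3.608)² · (0.2100 + 0.1275) / 0.0225
  = 13.0177 · 0.3375 / 0.0225
  = 195.26
Design effect: 1.7 × 195.26 = 331.95.
Adjust for 90% response: 331.95 / 0.90 = 368.83.
Round up → n = 369 per group.

n = 369 per group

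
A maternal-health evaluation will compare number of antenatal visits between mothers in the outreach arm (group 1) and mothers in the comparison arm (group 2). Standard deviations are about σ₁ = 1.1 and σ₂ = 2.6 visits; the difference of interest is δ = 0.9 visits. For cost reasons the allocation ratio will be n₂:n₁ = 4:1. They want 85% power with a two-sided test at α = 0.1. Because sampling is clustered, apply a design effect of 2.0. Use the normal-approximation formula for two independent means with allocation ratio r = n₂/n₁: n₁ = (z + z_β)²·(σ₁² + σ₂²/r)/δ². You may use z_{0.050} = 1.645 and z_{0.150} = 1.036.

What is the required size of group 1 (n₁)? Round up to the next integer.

n₁ = 52

n₁ = (z_{α/2} + z_β)² · (σ₁² + σ₂²/r) / δ²
   = (1.645 + 1.036)² · (1.1² + 2.6²/4) / 0.9²
   = 7.1878 · (1.21 + 1.69) / 0.81
   = 7.1878 · 2.9 / 0.81
   = 25.73
Design effect: 2.0 × 25.73 = 51.47.
Round up → n₁ = 52; n₂ = r·n₁ = 4 × 52 = 208.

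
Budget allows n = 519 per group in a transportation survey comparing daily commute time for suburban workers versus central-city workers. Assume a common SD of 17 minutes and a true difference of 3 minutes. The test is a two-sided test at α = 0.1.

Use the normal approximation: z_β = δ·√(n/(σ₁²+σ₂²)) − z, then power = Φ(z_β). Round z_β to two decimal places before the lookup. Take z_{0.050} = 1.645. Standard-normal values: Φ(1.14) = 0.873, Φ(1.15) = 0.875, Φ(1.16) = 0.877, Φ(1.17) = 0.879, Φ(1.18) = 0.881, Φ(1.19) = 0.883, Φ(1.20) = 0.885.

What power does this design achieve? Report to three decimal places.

z_β = δ·√(n/(σ₁²+σ₂²)) − z_{α/2}
    = 3 · √(519/578) − 1.645
    = 3 · 0.94759 − 1.645
    = 2.8428 − 1.645 = 1.1978 → 1.20
Power = Φ(1.20) = 0.885.

Power ≈ 0.885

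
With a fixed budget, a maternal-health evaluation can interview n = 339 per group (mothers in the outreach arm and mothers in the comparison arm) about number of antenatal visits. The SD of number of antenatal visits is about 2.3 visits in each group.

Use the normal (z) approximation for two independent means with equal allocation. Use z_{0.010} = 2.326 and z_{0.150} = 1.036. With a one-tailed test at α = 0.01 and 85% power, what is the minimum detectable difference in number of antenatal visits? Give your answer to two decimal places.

Minimum detectable difference ≈ 0.59 visits

δ = (z_α + z_β) · √((σ₁²+σ₂²)/n)
  = (2.326 + 1.036) · √(10.58/339)
  = 3.362 · √0.03121
  = 3.362 · 0.1767
  = 0.5939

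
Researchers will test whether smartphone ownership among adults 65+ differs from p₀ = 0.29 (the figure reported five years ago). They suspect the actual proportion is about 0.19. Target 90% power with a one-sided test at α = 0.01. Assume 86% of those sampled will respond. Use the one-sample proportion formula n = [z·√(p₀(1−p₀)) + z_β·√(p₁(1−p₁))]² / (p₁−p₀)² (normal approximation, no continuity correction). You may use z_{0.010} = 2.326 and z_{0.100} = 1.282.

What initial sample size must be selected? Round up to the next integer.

n = 283

n = [z_α·√(p₀q₀) + z_β·√(p₁q₁)]² / (p₁ − p₀)²
  = [2.326·√(0.29·0.71) + 1.282·√(0.19·0.81)]² / (-0.10)²
  = [2.326·0.4538 + 1.282·0.3923]² / 0.0100
  = [1.5584]² / 0.0100
  = 242.85
Adjust for 86% response: 242.85 / 0.86 = 282.39.
Round up → n = 283.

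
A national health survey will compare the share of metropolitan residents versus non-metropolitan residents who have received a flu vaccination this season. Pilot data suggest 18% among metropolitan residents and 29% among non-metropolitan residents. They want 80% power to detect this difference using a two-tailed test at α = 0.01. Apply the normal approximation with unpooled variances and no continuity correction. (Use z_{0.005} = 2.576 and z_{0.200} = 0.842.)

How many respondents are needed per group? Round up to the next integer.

n = (z_{α/2} + z_β)² · [p₁(1−p₁) + p₂(1−p₂)] / (p₁ − p₂)²
  = (2.576 + 0.842)² · (0.18·0.82 + 0.29·0.71) / (-0.11)²
  = (3.418)² · (0.1476 + 0.2059) / 0.0121
  = 11.6827 · 0.3535 / 0.0121
  = 341.31
Round up → n = 342 per group.

n = 342 per group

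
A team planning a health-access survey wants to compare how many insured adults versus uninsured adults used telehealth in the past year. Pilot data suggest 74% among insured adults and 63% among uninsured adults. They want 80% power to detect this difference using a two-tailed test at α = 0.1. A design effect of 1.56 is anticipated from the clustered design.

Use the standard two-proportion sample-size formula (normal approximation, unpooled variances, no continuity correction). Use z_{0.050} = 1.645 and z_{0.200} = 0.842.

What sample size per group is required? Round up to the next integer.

n = 340 per group

n = (z_{α/2} + z_β)² · [p₁(1−p₁) + p₂(1−p₂)] / (p₁ − p₂)²
  = (1.645 + 0.842)² · (0.74·0.26 + 0.63·0.37) / (0.11)²
  = (2.487)² · (0.1924 + 0.2331) / 0.0121
  = 6.1852 · 0.4255 / 0.0121
  = 217.50
Design effect: 1.56 × 217.50 = 339.31.
Round up → n = 340 per group.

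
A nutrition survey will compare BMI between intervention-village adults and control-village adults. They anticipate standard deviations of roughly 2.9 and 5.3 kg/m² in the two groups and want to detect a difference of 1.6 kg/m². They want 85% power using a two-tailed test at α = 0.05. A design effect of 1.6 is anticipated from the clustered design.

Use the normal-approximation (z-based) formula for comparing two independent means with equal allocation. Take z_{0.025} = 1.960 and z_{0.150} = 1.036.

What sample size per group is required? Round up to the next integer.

n = (z_{α/2} + z_β)² · (σ₁² + σ₂²) / δ²
  = (1.960 + 1.036)² · (2.9² + 5.3² = 36.5) / 1.6²
  = 8.9760 · 36.5 / 2.56
  = 127.98
Design effect: 1.6 × 127.98 = 204.77.
Round up → n = 205 per group.

n = 205 per group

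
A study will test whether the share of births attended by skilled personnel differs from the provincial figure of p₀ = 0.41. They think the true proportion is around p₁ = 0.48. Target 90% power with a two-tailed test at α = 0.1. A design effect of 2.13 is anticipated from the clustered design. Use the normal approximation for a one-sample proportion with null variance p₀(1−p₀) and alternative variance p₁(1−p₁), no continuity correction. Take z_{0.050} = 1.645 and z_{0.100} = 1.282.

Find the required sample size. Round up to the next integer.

n = 914

n = [z_{α/2}·√(p₀q₀) + z_β·√(p₁q₁)]² / (p₁ − p₀)²
  = [1.645·√(0.41·0.59) + 1.282·√(0.48·0.52)]² / (0.07)²
  = [1.645·0.4918 + 1.282·0.4996]² / 0.0049
  = [1.4496]² / 0.0049
  = 428.82
Design effect: 2.13 × 428.82 = 913.38.
Round up → n = 914.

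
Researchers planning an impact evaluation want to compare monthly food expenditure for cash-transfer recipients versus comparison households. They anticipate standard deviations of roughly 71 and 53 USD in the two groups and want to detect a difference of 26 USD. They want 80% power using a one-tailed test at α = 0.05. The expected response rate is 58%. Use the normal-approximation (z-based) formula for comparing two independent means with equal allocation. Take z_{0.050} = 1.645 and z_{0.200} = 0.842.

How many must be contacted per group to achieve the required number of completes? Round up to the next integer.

n = 124 per group

n = (z_α + z_β)² · (σ₁² + σ₂²) / δ²
  = (1.645 + 0.842)² · (71² + 53² = 7850) / 26²
  = 6.1852 · 7850 / 676
  = 71.82
Adjust for 58% response: 71.82 / 0.58 = 123.84.
Round up → n = 124 per group.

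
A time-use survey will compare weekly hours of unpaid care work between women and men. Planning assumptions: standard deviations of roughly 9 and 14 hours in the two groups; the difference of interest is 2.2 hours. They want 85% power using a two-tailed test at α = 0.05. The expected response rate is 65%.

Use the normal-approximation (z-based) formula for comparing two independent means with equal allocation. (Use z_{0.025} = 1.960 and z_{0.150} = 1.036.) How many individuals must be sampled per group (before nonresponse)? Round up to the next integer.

n = (z_{α/2} + z_β)² · (σ₁² + σ₂²) / δ²
  = (1.960 + 1.036)² · (9² + 14² = 277) / 2.2²
  = 8.9760 · 277 / 4.84
  = 513.71
Adjust for 65% response: 513.71 / 0.65 = 790.32.
Round up → n = 791 per group.

n = 791 per group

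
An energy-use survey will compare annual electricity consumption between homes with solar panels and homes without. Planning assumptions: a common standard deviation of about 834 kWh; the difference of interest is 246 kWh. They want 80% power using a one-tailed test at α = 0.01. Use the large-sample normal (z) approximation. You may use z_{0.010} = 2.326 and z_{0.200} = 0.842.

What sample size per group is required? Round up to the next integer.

n = 231 per group

n = (z_α + z_β)² · (σ₁² + σ₂²) / δ²
  = (2.326 + 0.842)² · (2·834² = 1391112) / 246²
  = 10.0362 · 1391112 / 60516
  = 230.71
Round up → n = 231 per group.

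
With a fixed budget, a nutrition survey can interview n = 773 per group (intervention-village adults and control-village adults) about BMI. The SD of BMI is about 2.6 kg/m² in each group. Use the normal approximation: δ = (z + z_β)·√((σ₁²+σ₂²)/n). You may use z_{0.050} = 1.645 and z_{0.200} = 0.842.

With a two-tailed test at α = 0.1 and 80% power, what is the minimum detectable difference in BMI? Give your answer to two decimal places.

δ = (z_{α/2} + z_β) · √((σ₁²+σ₂²)/n)
  = (1.645 + 0.842) · √(13.52/773)
  = 2.487 · √0.01749
  = 2.487 · 0.1323
  = 0.3289

Minimum detectable difference ≈ 0.33 kg/m²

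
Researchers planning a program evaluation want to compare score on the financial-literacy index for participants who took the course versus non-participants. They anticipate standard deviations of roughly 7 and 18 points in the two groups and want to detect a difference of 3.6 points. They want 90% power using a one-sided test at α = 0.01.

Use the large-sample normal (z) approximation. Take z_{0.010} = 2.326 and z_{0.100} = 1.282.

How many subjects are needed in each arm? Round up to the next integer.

n = (z_α + z_β)² · (σ₁² + σ₂²) / δ²
  = (2.326 + 1.282)² · (7² + 18² = 373) / 3.6²
  = 13.0177 · 373 / 12.96
  = 374.66
Round up → n = 375 per group.

n = 375 per group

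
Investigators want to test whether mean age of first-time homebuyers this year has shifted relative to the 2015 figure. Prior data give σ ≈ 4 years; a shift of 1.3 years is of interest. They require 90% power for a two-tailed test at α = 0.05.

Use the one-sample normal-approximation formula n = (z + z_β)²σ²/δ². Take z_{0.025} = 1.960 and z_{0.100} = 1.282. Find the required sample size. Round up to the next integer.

n = (z_{α/2} + z_β)² · σ² / δ²
  = (1.960 + 1.282)² · 4² / 1.3²
  = 10.5106 · 16 / 1.69
  = 99.51
Round up → n = 100.

n = 100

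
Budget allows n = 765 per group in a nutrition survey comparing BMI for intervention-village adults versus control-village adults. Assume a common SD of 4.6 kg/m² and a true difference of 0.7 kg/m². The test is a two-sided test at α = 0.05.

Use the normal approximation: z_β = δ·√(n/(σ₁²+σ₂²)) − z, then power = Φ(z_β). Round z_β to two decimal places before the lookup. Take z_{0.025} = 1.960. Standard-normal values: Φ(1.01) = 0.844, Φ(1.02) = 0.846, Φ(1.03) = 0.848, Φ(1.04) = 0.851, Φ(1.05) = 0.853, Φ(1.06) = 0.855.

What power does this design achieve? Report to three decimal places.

Power ≈ 0.846

z_β = δ·√(n/(σ₁²+σ₂²)) − z_{α/2}
    = 0.7 · √(765/42.32) − 1.960
    = 0.7 · 4.25165 − 1.960
    = 2.9762 − 1.960 = 1.0162 → 1.02
Power = Φ(1.02) = 0.846.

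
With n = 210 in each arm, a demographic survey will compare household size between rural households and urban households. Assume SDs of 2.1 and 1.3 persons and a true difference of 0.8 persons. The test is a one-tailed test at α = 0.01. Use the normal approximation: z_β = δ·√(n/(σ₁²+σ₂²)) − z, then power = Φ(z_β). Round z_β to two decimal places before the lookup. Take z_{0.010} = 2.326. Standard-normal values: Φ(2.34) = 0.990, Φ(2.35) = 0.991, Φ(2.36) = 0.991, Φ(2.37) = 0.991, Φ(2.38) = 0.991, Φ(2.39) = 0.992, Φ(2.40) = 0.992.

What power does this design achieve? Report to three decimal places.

z_β = δ·√(n/(σ₁²+σ₂²)) − z_α
    = 0.8 · √(210/6.1) − 2.326
    = 0.8 · 5.86739 − 2.326
    = 4.6939 − 2.326 = 2.3679 → 2.37
Power = Φ(2.37) = 0.991.

Power ≈ 0.991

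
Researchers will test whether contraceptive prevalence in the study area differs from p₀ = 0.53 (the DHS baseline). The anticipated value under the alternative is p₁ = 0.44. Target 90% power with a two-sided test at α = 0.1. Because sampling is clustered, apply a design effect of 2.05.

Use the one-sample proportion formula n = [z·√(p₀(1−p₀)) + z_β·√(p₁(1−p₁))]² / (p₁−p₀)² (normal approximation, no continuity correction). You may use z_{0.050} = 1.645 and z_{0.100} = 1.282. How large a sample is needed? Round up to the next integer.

n = [z_{α/2}·√(p₀q₀) + z_β·√(p₁q₁)]² / (p₁ − p₀)²
  = [1.645·√(0.53·0.47) + 1.282·√(0.44·0.56)]² / (-0.09)²
  = [1.645·0.4991 + 1.282·0.4964]² / 0.0081
  = [1.4574]² / 0.0081
  = 262.22
Design effect: 2.05 × 262.22 = 537.55.
Round up → n = 538.

n = 538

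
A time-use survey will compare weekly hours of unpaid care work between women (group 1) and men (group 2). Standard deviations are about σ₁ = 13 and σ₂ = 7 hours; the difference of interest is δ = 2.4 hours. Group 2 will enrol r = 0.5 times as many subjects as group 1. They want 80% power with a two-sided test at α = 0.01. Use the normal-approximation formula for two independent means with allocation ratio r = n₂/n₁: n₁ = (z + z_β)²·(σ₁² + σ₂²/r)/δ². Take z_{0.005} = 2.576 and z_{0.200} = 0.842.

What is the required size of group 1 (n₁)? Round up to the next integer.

n₁ = 542

n₁ = (z_{α/2} + z_β)² · (σ₁² + σ₂²/r) / δ²
   = (2.576 + 0.842)² · (13² + 7²/0.5) / 2.4²
   = 11.6827 · (169 + 98) / 5.76
   = 11.6827 · 267 / 5.76
   = 541.54
Round up → n₁ = 542; n₂ = r·n₁ = 0.5 × 542 = 271.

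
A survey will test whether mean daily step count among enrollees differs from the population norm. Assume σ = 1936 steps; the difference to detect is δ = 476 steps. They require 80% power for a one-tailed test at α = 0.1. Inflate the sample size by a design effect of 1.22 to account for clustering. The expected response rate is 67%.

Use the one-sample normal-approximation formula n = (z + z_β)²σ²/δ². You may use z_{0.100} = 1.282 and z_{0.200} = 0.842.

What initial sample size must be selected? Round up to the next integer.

n = 136

n = (z_α + z_β)² · σ² / δ²
  = (1.282 + 0.842)² · 1936² / 476²
  = 4.5114 · 3748096 / 226576
  = 74.63
Design effect: 1.22 × 74.63 = 91.05.
Adjust for 67% response: 91.05 / 0.67 = 135.89.
Round up → n = 136.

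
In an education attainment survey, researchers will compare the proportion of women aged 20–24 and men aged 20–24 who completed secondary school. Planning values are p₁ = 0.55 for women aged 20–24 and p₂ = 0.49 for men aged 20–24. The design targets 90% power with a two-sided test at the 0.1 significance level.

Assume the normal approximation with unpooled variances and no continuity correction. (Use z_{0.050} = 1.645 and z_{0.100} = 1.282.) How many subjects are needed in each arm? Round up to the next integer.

n = (z_{α/2} + z_β)² · [p₁(1−p₁) + p₂(1−p₂)] / (p₁ − p₂)²
  = (1.645 + 1.282)² · (0.55·0.45 + 0.49·0.51) / (0.06)²
  = (2.927)² · (0.2475 + 0.2499) / 0.0036
  = 8.5673 · 0.4974 / 0.0036
  = 1183.72
Round up → n = 1184 per group.

n = 1184 per group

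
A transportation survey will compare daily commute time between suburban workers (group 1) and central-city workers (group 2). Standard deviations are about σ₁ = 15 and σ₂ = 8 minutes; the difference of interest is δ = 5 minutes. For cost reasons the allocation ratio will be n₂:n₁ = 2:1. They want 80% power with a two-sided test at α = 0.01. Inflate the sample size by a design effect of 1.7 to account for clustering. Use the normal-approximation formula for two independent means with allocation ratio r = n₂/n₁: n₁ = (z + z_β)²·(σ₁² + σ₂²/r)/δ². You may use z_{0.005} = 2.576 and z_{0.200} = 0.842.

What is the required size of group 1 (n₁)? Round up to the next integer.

n₁ = (z_{α/2} + z_β)² · (σ₁² + σ₂²/r) / δ²
   = (2.576 + 0.842)² · (15² + 8²/2) / 5²
   = 11.6827 · (225 + 32) / 25
   = 11.6827 · 257 / 25
   = 120.10
Design effect: 1.7 × 120.10 = 204.17.
Round up → n₁ = 205; n₂ = r·n₁ = 2 × 205 = 410.

n₁ = 205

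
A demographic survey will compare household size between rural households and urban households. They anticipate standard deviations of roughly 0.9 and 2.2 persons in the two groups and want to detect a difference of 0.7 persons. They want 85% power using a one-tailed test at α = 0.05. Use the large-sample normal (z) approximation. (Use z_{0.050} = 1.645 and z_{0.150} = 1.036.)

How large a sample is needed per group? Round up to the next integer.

n = (z_α + z_β)² · (σ₁² + σ₂²) / δ²
  = (1.645 + 1.036)² · (0.9² + 2.2² = 5.65) / 0.7²
  = 7.1878 · 5.65 / 0.49
  = 82.88
Round up → n = 83 per group.

n = 83 per group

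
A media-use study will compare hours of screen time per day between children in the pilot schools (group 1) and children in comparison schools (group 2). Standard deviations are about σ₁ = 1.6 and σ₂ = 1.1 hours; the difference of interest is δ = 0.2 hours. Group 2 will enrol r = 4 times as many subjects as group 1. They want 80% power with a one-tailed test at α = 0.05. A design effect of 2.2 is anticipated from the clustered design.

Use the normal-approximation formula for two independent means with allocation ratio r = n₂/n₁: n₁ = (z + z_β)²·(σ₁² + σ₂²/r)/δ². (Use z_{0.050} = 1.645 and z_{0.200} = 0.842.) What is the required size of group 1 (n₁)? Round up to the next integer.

n₁ = 974

n₁ = (z_α + z_β)² · (σ₁² + σ₂²/r) / δ²
   = (1.645 + 0.842)² · (1.6² + 1.1²/4) / 0.2²
   = 6.1852 · (2.56 + 0.3025) / 0.04
   = 6.1852 · 2.8625 / 0.04
   = 442.63
Design effect: 2.2 × 442.63 = 973.78.
Round up → n₁ = 974; n₂ = r·n₁ = 4 × 974 = 3896.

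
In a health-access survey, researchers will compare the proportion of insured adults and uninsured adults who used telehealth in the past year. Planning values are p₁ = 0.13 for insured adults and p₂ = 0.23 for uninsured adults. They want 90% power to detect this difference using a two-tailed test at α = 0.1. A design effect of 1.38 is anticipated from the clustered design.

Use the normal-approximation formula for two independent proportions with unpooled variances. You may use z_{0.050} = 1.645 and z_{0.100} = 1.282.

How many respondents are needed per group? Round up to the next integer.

n = (z_{α/2} + z_β)² · [p₁(1−p₁) + p₂(1−p₂)] / (p₁ − p₂)²
  = (1.645 + 1.282)² · (0.13·0.87 + 0.23·0.77) / (-0.10)²
  = (2.927)² · (0.1131 + 0.1771) / 0.0100
  = 8.5673 · 0.2902 / 0.0100
  = 248.62
Design effect: 1.38 × 248.62 = 343.10.
Round up → n = 344 per group.

n = 344 per group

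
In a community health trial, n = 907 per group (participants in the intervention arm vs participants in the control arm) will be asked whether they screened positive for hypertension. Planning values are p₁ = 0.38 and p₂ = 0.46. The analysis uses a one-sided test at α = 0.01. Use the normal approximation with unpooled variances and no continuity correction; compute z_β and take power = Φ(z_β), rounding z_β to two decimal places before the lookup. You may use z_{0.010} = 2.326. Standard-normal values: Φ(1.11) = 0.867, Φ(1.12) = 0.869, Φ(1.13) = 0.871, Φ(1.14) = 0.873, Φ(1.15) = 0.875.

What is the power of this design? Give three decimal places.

z_β = |p₁−p₂|·√(n/[p₁q₁+p₂q₂]) − z_α
    = 0.08 · √(907/0.4840) − 2.326
    = 0.08 · 43.2893 − 2.326
    = 3.4631 − 2.326 = 1.1371 → 1.14
Power = Φ(1.14) = 0.873.

Power ≈ 0.873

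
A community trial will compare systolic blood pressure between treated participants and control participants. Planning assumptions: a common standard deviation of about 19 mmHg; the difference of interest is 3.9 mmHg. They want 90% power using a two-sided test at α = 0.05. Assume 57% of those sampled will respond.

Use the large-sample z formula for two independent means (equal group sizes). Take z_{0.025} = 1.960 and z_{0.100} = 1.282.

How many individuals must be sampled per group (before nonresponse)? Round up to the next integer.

n = 876 per group

n = (z_{α/2} + z_β)² · (σ₁² + σ₂²) / δ²
  = (1.960 + 1.282)² · (2·19² = 722) / 3.9²
  = 10.5106 · 722 / 15.21
  = 498.92
Adjust for 57% response: 498.92 / 0.57 = 875.30.
Round up → n = 876 per group.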